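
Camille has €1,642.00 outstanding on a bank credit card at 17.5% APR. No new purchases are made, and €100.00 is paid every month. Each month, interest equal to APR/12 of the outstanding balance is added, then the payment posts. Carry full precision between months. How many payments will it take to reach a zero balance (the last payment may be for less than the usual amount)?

Monthly rate r = 17.5%/12 = 1.45833% = 0.0145833.
Recurrence: B ← B·(1+r) − €100.00.
Month 1: interest €23.95; balance after payment €1,565.95.
Month 2: interest €22.84; balance after payment €1,488.78.
Closed form: n = −ln(1 − rB₀/P)/ln(1+r) = −ln(0.76054)/ln(1.01458) ≈ 18.906, so the balance reaches zero during payment 19.

19 months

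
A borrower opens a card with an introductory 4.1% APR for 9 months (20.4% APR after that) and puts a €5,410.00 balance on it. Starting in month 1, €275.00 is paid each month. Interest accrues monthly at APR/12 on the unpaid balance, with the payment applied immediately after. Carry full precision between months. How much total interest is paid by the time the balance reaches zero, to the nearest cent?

Promo months 1–9 at r₀ = 4.1%/12 = 0.00341667; months 10+ at r₁ = 20.4%/12 = 0.017.
After month 9: iterate B ← B·(1+r₀) − €275.00 for 9 months → €3,069.55.
Then at r₁ with €275.00/mo: n₂ = −ln(1 − r₁·B/P)/ln(1+r₁) ≈ 12.48 → 13 more payments.
Total paid = 21·€275.00 + €133.24 = €5,908.24; interest = €5,908.24 − €5,410.00 = €498.24.

€498.24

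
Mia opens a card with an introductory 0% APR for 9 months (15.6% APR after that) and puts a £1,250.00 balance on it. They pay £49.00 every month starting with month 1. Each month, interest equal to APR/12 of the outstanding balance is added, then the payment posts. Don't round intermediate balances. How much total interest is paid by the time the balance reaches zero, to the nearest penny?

£107.63

Promo months 1–9 at r₀ = 0%/12 = 0; months 10+ at r₁ = 15.6%/12 = 0.013.
After month 9 (no interest yet): B = £1,250.00 − 9·£49.00 = £809.00.
Then at r₁ with £49.00/mo: n₂ = −ln(1 − r₁·B/P)/ln(1+r₁) ≈ 18.71 → 19 more payments.
Total paid = 27·£49.00 + £34.63 = £1,357.63; interest = £1,357.63 − £1,250.00 = £107.63.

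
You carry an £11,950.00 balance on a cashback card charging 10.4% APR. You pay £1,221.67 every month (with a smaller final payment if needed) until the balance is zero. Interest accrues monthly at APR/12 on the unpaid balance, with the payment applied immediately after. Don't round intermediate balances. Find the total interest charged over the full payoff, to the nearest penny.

£592.17

Monthly rate r = 10.4%/12 = 0.866667% = 0.00866667.
Payoff takes n = ⌈−ln(1 − rB₀/P)/ln(1+r)⌉ = ⌈10.266⌉ = 11 payments; the last is £325.47.
Total paid = 10·£1,221.67 + £325.47 = £12,542.17.
Total interest = total paid − principal = £12,542.17 − £11,950.00 = £592.17.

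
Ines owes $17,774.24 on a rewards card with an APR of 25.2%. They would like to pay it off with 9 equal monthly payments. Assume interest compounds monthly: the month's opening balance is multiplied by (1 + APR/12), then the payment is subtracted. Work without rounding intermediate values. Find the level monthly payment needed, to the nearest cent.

$2,188.02

Monthly rate r = 25.2%/12 = 2.1% = 0.021.
Level-payment amortization: P = B₀·r / (1 − (1+r)^(−n)) = 17774.24·0.021 / (1 − 1.021^(−9)).
Denominator 1 − (1+r)^(−9) = 0.170591807.
P = 373.259 / 0.170591807 ≈ 2188.02.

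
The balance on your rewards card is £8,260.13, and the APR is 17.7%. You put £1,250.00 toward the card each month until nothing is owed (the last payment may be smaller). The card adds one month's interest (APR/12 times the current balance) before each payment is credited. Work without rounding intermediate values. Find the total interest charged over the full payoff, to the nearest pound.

Monthly rate r = 17.7%/12 = 1.475% = 0.01475.
Payoff takes n = ⌈−ln(1 − rB₀/P)/ln(1+r)⌉ = ⌈7.004⌉ = 8 payments; the last is £4.89.
Total paid = 7·£1,250.00 + £4.89 = £8,754.89.
Total interest = total paid − principal = £8,754.89 − £8,260.13 = £494.76.

£495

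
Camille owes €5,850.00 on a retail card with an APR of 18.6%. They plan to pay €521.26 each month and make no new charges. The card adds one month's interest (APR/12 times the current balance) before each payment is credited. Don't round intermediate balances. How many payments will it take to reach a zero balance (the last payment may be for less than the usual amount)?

Monthly rate r = 18.6%/12 = 1.55% = 0.0155.
Recurrence: B ← B·(1+r) − €521.26.
Month 1: interest €90.68; balance after payment €5,419.41.
Month 2: interest €84.00; balance after payment €4,982.16.
Closed form: n = −ln(1 − rB₀/P)/ln(1+r) = −ln(0.82605)/ln(1.0155) ≈ 12.425, so the balance reaches zero during payment 13.

13 payments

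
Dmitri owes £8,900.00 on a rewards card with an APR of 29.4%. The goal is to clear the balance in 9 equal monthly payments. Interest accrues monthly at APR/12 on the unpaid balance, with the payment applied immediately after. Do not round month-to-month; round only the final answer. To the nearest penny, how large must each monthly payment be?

£1,113.93

Monthly rate r = 29.4%/12 = 2.45% = 0.0245.
Level-payment amortization: P = B₀·r / (1 − (1+r)^(−n)) = 8900.00·0.0245 / (1 − 1.0245^(−9)).
Denominator 1 − (1+r)^(−9) = 0.195747656.
P = 218.05 / 0.195747656 ≈ 1113.93.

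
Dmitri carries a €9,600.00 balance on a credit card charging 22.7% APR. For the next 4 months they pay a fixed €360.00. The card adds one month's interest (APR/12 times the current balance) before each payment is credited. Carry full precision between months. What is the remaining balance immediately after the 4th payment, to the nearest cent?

€8,865.90

Monthly rate r = 22.7%/12 = 1.89167% = 0.0189167.
Each month: B ← B·(1+r) − €360.00.
Month 1: interest €181.60; balance after payment €9,421.60.
Month 2: interest €178.23; balance after payment €9,239.83.
Month 3: interest €174.79; balance after payment €9,054.61.
Month 4: interest €171.28; balance after payment €8,865.90.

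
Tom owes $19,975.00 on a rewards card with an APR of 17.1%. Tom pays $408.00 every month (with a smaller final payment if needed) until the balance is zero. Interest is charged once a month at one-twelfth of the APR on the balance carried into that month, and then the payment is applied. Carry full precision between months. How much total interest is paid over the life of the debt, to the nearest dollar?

Monthly rate r = 17.1%/12 = 1.425% = 0.01425.
Payoff takes n = ⌈−ln(1 − rB₀/P)/ln(1+r)⌉ = ⌈84.540⌉ = 85 payments; the last is $220.99.
Total paid = 84·$408.00 + $220.99 = $34,492.99.
Total interest = total paid − principal = $34,492.99 − $19,975.00 = $14,517.99.

$14,518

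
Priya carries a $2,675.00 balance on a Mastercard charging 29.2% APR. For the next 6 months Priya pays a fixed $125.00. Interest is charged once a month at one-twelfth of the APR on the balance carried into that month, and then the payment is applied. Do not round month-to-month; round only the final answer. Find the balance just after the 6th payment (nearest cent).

$2,292.96

Monthly rate r = 29.2%/12 = 2.43333% = 0.0243333.
Each month: B ← B·(1+r) − $125.00.
Month 1: interest $65.09; balance after payment $2,615.09.
Month 2: interest $63.63; balance after payment $2,553.73.
Month 3: interest $62.14; balance after payment $2,490.87.
Month 4: interest $60.61; balance after payment $2,426.48.
Month 5: interest $59.04; balance after payment $2,360.52.
Month 6: interest $57.44; balance after payment $2,292.96.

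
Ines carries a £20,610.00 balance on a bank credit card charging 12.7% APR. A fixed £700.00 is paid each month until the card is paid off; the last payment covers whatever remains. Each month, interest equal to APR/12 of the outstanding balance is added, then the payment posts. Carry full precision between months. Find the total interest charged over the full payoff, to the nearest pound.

Monthly rate r = 12.7%/12 = 1.05833% = 0.0105833.
Payoff takes n = ⌈−ln(1 − rB₀/P)/ln(1+r)⌉ = ⌈35.467⌉ = 36 payments; the last is £328.06.
Total paid = 35·£700.00 + £328.06 = £24,828.06.
Total interest = total paid − principal = £24,828.06 − £20,610.00 = £4,218.06.

£4,218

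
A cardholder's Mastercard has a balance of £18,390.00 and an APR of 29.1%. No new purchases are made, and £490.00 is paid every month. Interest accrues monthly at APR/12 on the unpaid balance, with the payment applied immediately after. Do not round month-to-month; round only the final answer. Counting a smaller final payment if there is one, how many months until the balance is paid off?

101 payments

Monthly rate r = 29.1%/12 = 2.425% = 0.02425.
Recurrence: B ← B·(1+r) − £490.00.
Month 1: interest £445.96; balance after payment £18,345.96.
Month 2: interest £444.89; balance after payment £18,300.85.
Closed form: n = −ln(1 − rB₀/P)/ln(1+r) = −ln(0.089883)/ln(1.02425) ≈ 100.550, so the balance reaches zero during payment 101.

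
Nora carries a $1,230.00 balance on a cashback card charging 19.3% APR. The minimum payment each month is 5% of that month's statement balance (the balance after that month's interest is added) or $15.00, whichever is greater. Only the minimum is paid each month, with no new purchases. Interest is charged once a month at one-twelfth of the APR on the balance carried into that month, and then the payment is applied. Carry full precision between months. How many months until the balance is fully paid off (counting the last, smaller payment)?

Monthly rate r = 19.3%/12 = 1.60833% = 0.0160833.
While 5% of the post-interest balance exceeds $15.00, each month B ← (B·(1+r))·(1 − 0.05), i.e. B shrinks by the factor (1+r)·0.95 = 0.96528.
This holds for months 1–41. Entering month 42 the balance is $288.85; 5% of the post-interest balance is now below $15.00, so the flat $15.00 minimum applies from here.
From month 42 a fixed $15.00 at rate r clears $288.85 in 24 more payments. Total: 41 + 24 = 65 months.

65 months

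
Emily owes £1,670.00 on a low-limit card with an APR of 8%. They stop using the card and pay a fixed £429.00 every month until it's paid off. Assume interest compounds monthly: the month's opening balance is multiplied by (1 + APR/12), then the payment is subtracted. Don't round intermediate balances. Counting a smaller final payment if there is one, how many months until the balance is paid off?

Monthly rate r = 8%/12 = 0.666667% = 0.00666667.
Recurrence: B ← B·(1+r) − £429.00.
Month 1: interest £11.13; balance after payment £1,252.13.
Month 2: interest £8.35; balance after payment £831.48.
Month 3: interest £5.54; balance after payment £408.02.
Month 4: interest £2.72; balance after payment £0.00.

4 months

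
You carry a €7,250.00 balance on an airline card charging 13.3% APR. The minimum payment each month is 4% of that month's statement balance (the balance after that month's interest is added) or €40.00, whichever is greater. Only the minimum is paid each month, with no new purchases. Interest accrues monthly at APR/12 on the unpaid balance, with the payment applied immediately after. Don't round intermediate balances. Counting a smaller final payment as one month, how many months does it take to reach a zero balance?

96 months

Monthly rate r = 13.3%/12 = 1.10833% = 0.0110833.
While 4% of the post-interest balance exceeds €40.00, each month B ← (B·(1+r))·(1 − 0.04), i.e. B shrinks by the factor (1+r)·0.96 = 0.97064.
This holds for months 1–67. Entering month 68 the balance is €984.55; 4% of the post-interest balance is now below €40.00, so the flat €40.00 minimum applies from here.
From month 68 a fixed €40.00 at rate r clears €984.55 in 29 more payments. Total: 67 + 29 = 96 months.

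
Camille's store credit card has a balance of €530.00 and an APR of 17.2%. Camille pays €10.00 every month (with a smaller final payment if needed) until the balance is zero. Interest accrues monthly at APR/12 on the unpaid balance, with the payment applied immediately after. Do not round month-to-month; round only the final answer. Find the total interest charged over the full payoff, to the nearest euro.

Monthly rate r = 17.2%/12 = 1.43333% = 0.0143333.
Payoff takes n = ⌈−ln(1 − rB₀/P)/ln(1+r)⌉ = ⌈100.181⌉ = 101 payments; the last is €1.82.
Total paid = 100·€10.00 + €1.82 = €1,001.82.
Total interest = total paid − principal = €1,001.82 − €530.00 = €471.82.

€472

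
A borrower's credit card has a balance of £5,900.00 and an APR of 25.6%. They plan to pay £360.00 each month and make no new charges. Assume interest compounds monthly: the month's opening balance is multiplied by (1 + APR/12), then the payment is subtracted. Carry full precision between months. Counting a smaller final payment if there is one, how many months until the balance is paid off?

Monthly rate r = 25.6%/12 = 2.13333% = 0.0213333.
Recurrence: B ← B·(1+r) − £360.00.
Month 1: interest £125.87; balance after payment £5,665.87.
Month 2: interest £120.87; balance after payment £5,426.74.
Closed form: n = −ln(1 − rB₀/P)/ln(1+r) = −ln(0.65037)/ln(1.02133) ≈ 20.381, so the balance reaches zero during payment 21.

21 payments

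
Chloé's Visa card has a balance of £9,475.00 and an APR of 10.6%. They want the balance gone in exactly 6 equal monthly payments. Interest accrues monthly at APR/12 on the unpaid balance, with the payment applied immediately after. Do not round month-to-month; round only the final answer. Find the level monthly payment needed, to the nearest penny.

Monthly rate r = 10.6%/12 = 0.883333% = 0.00883333.
Level-payment amortization: P = B₀·r / (1 − (1+r)^(−n)) = 9475.00·0.00883333 / (1 − 1.00883^(−6)).
Denominator 1 − (1+r)^(−6) = 0.0513992606.
P = 83.6958 / 0.0513992606 ≈ 1628.35.

£1,628.35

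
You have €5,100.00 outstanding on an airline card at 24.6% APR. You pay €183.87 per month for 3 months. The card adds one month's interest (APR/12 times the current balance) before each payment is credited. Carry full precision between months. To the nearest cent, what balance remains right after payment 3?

Monthly rate r = 24.6%/12 = 2.05% = 0.0205.
Each month: B ← B·(1+r) − €183.87.
Month 1: interest €104.55; balance after payment €5,020.68.
Month 2: interest €102.92; balance after payment €4,939.73.
Month 3: interest €101.26; balance after payment €4,857.13.

€4,857.13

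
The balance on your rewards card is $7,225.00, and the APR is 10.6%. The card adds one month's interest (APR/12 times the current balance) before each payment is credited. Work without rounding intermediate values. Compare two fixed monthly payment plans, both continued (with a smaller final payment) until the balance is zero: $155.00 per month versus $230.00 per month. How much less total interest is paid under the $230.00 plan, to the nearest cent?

$851.76

Monthly rate r = 10.6%/12 = 0.883333% = 0.00883333.
At $155.00/mo: n = ⌈−ln(1 − rB₀/P)/ln(1+r)⌉ = 61 payments (last $51.72); total interest = total paid − $7,225.00 = $2,126.72.
At $230.00/mo: 37 payments (last $219.96); total interest $1,274.96.
Interest saved = $2,126.72 − $1,274.96 = $851.76.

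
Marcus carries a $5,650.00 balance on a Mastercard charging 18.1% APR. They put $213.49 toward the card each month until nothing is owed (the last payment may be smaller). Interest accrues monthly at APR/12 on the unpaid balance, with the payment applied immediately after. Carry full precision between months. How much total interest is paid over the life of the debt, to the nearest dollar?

Monthly rate r = 18.1%/12 = 1.50833% = 0.0150833.
Payoff takes n = ⌈−ln(1 − rB₀/P)/ln(1+r)⌉ = ⌈34.030⌉ = 35 payments; the last is $6.53.
Total paid = 34·$213.49 + $6.53 = $7,265.19.
Total interest = total paid − principal = $7,265.19 − $5,650.00 = $1,615.19.

$1,615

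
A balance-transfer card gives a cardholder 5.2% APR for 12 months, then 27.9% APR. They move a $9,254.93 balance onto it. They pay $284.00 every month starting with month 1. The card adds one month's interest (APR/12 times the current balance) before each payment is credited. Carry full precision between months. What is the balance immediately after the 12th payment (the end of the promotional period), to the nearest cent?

Promo months 1–12 at r₀ = 5.2%/12 = 0.00433333; months 13+ at r₁ = 27.9%/12 = 0.02325.
After month 12: iterate B ← B·(1+r₀) − $284.00 for 12 months → $6,257.41.

$6,257.41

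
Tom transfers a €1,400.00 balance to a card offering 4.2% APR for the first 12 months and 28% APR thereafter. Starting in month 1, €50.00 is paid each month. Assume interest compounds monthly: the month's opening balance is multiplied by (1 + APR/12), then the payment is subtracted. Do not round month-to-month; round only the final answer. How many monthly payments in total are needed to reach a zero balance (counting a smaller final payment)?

34 months

Promo months 1–12 at r₀ = 4.2%/12 = 0.0035; months 13+ at r₁ = 28%/12 = 0.0233333.
After month 12: iterate B ← B·(1+r₀) − €50.00 for 12 months → €848.26.
Then at r₁ with €50.00/mo: n₂ = −ln(1 − r₁·B/P)/ln(1+r₁) ≈ 21.85 → 22 more payments.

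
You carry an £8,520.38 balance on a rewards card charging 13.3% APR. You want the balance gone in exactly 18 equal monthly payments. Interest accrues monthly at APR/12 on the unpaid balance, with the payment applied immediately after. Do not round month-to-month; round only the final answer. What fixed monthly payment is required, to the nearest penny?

£524.75

Monthly rate r = 13.3%/12 = 1.10833% = 0.0110833.
Level-payment amortization: P = B₀·r / (1 − (1+r)^(−n)) = 8520.38·0.0110833 / (1 − 1.01108^(−18)).
Denominator 1 − (1+r)^(−18) = 0.179960311.
P = 94.4342 / 0.179960311 ≈ 524.75.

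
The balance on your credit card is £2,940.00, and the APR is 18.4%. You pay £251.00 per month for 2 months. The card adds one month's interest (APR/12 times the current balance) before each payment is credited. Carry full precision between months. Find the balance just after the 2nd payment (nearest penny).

£2,525.00

Monthly rate r = 18.4%/12 = 1.53333% = 0.0153333.
Each month: B ← B·(1+r) − £251.00.
Month 1: interest £45.08; balance after payment £2,734.08.
Month 2: interest £41.92; balance after payment £2,525.00.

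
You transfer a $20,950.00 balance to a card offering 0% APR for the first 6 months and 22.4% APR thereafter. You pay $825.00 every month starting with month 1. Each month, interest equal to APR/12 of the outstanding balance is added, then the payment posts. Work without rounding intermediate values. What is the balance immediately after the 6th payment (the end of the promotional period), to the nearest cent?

$16,000.00

Promo months 1–6 at r₀ = 0%/12 = 0; months 7+ at r₁ = 22.4%/12 = 0.0186667.
After month 6 (no interest yet): B = $20,950.00 − 6·$825.00 = $16,000.00.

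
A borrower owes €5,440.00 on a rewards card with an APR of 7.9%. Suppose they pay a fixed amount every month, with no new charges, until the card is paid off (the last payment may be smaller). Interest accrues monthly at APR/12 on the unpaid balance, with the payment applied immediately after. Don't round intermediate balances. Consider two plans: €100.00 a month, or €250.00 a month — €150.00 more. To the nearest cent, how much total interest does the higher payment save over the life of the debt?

Monthly rate r = 7.9%/12 = 0.658333% = 0.00658333.
At €100.00/mo: n = ⌈−ln(1 − rB₀/P)/ln(1+r)⌉ = 68 payments (last €57.03); total interest = total paid − €5,440.00 = €1,317.03.
At €250.00/mo: 24 payments (last €140.89); total interest €450.89.
Interest saved = €1,317.03 − €450.89 = €866.14.

€866.14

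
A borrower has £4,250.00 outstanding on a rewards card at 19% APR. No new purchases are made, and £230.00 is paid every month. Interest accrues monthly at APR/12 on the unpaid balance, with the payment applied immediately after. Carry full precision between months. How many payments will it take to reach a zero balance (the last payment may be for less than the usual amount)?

23 payments

Monthly rate r = 19%/12 = 1.58333% = 0.0158333.
Recurrence: B ← B·(1+r) − £230.00.
Month 1: interest £67.29; balance after payment £4,087.29.
Month 2: interest £64.72; balance after payment £3,922.01.
Closed form: n = −ln(1 − rB₀/P)/ln(1+r) = −ln(0.70743)/ln(1.01583) ≈ 22.033, so the balance reaches zero during payment 23.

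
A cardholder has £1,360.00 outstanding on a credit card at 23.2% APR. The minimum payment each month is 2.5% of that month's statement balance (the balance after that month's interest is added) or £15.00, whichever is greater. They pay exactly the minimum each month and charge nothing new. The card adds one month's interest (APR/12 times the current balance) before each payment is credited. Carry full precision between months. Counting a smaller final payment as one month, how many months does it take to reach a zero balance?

210 months

Monthly rate r = 23.2%/12 = 1.93333% = 0.0193333.
While 2.5% of the post-interest balance exceeds £15.00, each month B ← (B·(1+r))·(1 − 0.025), i.e. B shrinks by the factor (1+r)·0.975 = 0.99385.
This holds for months 1–136. Entering month 137 the balance is £587.72; 2.5% of the post-interest balance is now below £15.00, so the flat £15.00 minimum applies from here.
From month 137 a fixed £15.00 at rate r clears £587.72 in 74 more payments. Total: 136 + 74 = 210 months.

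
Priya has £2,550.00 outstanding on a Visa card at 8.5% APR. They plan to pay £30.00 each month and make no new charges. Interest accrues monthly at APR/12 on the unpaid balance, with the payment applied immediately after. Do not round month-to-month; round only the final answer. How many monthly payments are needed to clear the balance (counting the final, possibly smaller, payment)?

131 months

Monthly rate r = 8.5%/12 = 0.708333% = 0.00708333.
Recurrence: B ← B·(1+r) − £30.00.
Month 1: interest £18.06; balance after payment £2,538.06.
Month 2: interest £17.98; balance after payment £2,526.04.
Closed form: n = −ln(1 − rB₀/P)/ln(1+r) = −ln(0.39792)/ln(1.00708) ≈ 130.556, so the balance reaches zero during payment 131.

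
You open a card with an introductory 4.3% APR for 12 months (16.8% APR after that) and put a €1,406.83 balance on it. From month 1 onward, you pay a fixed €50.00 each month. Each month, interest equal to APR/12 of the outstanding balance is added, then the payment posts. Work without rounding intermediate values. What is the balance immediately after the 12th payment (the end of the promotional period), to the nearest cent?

€856.56

Promo months 1–12 at r₀ = 4.3%/12 = 0.00358333; months 13+ at r₁ = 16.8%/12 = 0.014.
After month 12: iterate B ← B·(1+r₀) − €50.00 for 12 months → €856.56.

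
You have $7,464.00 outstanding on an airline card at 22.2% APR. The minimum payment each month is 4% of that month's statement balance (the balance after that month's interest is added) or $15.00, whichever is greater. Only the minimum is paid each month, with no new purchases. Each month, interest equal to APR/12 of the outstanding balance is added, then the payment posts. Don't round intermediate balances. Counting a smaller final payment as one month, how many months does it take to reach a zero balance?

167 months

Monthly rate r = 22.2%/12 = 1.85% = 0.0185.
While 4% of the post-interest balance exceeds $15.00, each month B ← (B·(1+r))·(1 − 0.04), i.e. B shrinks by the factor (1+r)·0.96 = 0.97776.
This holds for months 1–134. Entering month 135 the balance is $366.52; 4% of the post-interest balance is now below $15.00, so the flat $15.00 minimum applies from here.
From month 135 a fixed $15.00 at rate r clears $366.52 in 33 more payments. Total: 134 + 33 = 167 months.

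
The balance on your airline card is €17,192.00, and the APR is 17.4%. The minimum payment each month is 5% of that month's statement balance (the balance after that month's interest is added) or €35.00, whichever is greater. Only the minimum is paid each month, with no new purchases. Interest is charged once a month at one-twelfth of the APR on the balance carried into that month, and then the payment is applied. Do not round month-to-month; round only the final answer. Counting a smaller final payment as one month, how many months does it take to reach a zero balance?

Monthly rate r = 17.4%/12 = 1.45% = 0.0145.
While 5% of the post-interest balance exceeds €35.00, each month B ← (B·(1+r))·(1 − 0.05), i.e. B shrinks by the factor (1+r)·0.95 = 0.96377.
This holds for months 1–88. Entering month 89 the balance is €668.63; 5% of the post-interest balance is now below €35.00, so the flat €35.00 minimum applies from here.
From month 89 a fixed €35.00 at rate r clears €668.63 in 23 more payments. Total: 88 + 23 = 111 months.

111 months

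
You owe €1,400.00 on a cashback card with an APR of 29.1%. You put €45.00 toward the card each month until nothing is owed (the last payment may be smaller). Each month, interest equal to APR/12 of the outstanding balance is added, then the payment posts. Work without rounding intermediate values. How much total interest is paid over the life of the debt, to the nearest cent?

Monthly rate r = 29.1%/12 = 2.425% = 0.02425.
Payoff takes n = ⌈−ln(1 − rB₀/P)/ln(1+r)⌉ = ⌈58.606⌉ = 59 payments; the last is €27.39.
Total paid = 58·€45.00 + €27.39 = €2,637.39.
Total interest = total paid − principal = €2,637.39 − €1,400.00 = €1,237.39.

€1,237.39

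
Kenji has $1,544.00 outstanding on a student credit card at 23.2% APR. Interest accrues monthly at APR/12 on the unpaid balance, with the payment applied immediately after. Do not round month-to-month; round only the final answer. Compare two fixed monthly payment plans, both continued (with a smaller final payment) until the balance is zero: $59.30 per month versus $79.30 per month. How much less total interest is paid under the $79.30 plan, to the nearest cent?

$211.67

Monthly rate r = 23.2%/12 = 1.93333% = 0.0193333.
At $59.30/mo: n = ⌈−ln(1 − rB₀/P)/ln(1+r)⌉ = 37 payments (last $32.91); total interest = total paid − $1,544.00 = $623.71.
At $79.30/mo: 25 payments (last $52.84); total interest $412.04.
Interest saved = $623.71 − $412.04 = $211.67.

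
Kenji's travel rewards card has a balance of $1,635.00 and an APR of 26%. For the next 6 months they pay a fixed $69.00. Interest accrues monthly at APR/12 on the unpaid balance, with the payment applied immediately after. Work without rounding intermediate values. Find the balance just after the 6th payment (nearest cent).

Monthly rate r = 26%/12 = 2.16667% = 0.0216667.
Each month: B ← B·(1+r) − $69.00.
Month 1: interest $35.43; balance after payment $1,601.42.
Month 2: interest $34.70; balance after payment $1,567.12.
Month 3: interest $33.95; balance after payment $1,532.08.
Month 4: interest $33.19; balance after payment $1,496.27.
Month 5: interest $32.42; balance after payment $1,459.69.
Month 6: interest $31.63; balance after payment $1,422.32.

$1,422.32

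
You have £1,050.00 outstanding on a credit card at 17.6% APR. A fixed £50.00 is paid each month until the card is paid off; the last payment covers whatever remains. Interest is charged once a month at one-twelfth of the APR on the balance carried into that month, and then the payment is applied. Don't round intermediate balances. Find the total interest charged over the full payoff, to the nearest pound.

Monthly rate r = 17.6%/12 = 1.46667% = 0.0146667.
Payoff takes n = ⌈−ln(1 − rB₀/P)/ln(1+r)⌉ = ⌈25.286⌉ = 26 payments; the last is £14.38.
Total paid = 25·£50.00 + £14.38 = £1,264.38.
Total interest = total paid − principal = £1,264.38 − £1,050.00 = £214.38.

£214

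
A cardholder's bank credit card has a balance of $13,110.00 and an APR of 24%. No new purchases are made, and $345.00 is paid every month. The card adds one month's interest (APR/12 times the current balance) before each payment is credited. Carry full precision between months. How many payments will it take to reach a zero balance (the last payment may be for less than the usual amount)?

Monthly rate r = 24%/12 = 2% = 0.02.
Recurrence: B ← B·(1+r) − $345.00.
Month 1: interest $262.20; balance after payment $13,027.20.
Month 2: interest $260.54; balance after payment $12,942.74.
Closed form: n = −ln(1 − rB₀/P)/ln(1+r) = −ln(0.24)/ln(1.02) ≈ 72.067, so the balance reaches zero during payment 73.

73 months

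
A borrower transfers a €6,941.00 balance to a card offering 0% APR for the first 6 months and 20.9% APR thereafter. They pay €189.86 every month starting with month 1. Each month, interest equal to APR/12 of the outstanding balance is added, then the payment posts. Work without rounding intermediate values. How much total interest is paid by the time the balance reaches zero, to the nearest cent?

€2,552.41

Promo months 1–6 at r₀ = 0%/12 = 0; months 7+ at r₁ = 20.9%/12 = 0.0174167.
After month 6 (no interest yet): B = €6,941.00 − 6·€189.86 = €5,801.84.
Then at r₁ with €189.86/mo: n₂ = −ln(1 − r₁·B/P)/ln(1+r₁) ≈ 44.00 → 45 more payments.
Total paid = 50·€189.86 + €0.41 = €9,493.41; interest = €9,493.41 − €6,941.00 = €2,552.41.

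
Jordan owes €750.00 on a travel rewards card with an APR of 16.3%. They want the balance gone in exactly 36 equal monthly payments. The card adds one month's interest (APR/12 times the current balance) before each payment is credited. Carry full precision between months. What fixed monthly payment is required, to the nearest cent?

Monthly rate r = 16.3%/12 = 1.35833% = 0.0135833.
Level-payment amortization: P = B₀·r / (1 − (1+r)^(−n)) = 750.00·0.0135833 / (1 − 1.01358^(−36)).
Denominator 1 − (1+r)^(−36) = 0.38473896.
P = 10.1875 / 0.38473896 ≈ 26.48.

€26.48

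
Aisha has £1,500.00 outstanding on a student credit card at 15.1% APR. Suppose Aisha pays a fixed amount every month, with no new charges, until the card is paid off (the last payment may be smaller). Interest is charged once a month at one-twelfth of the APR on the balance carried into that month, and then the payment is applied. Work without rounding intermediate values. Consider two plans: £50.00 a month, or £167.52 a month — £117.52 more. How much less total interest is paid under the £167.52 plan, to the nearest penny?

£293.65

Monthly rate r = 15.1%/12 = 1.25833% = 0.0125833.
At £50.00/mo: n = ⌈−ln(1 − rB₀/P)/ln(1+r)⌉ = 38 payments (last £45.34); total interest = total paid − £1,500.00 = £395.34.
At £167.52/mo: 10 payments (last £94.01); total interest £101.69.
Interest saved = £395.34 − £101.69 = £293.65.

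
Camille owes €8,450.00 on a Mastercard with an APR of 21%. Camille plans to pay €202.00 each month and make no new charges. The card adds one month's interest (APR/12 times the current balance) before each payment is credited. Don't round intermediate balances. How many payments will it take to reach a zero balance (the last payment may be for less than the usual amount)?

Monthly rate r = 21%/12 = 1.75% = 0.0175.
Recurrence: B ← B·(1+r) − €202.00.
Month 1: interest €147.88; balance after payment €8,395.88.
Month 2: interest €146.93; balance after payment €8,340.80.
Closed form: n = −ln(1 − rB₀/P)/ln(1+r) = −ln(0.26795)/ln(1.0175) ≈ 75.912, so the balance reaches zero during payment 76.

76 payments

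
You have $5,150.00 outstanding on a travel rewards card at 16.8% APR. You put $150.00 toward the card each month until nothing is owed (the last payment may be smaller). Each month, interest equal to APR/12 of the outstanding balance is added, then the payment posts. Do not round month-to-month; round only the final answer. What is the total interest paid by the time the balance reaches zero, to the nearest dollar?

$1,919

Monthly rate r = 16.8%/12 = 1.4% = 0.014.
Payoff takes n = ⌈−ln(1 − rB₀/P)/ln(1+r)⌉ = ⌈47.128⌉ = 48 payments; the last is $19.24.
Total paid = 47·$150.00 + $19.24 = $7,069.24.
Total interest = total paid − principal = $7,069.24 − $5,150.00 = $1,919.24.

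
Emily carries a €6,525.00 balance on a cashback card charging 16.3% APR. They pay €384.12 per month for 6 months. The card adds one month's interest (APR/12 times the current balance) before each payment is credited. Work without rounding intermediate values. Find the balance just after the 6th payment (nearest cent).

Monthly rate r = 16.3%/12 = 1.35833% = 0.0135833.
Each month: B ← B·(1+r) − €384.12.
Month 1: interest €88.63; balance after payment €6,229.51.
Month 2: interest €84.62; balance after payment €5,930.01.
Month 3: interest €80.55; balance after payment €5,626.44.
Month 4: interest €76.43; balance after payment €5,318.74.
Month 5: interest €72.25; balance after payment €5,006.87.
Month 6: interest €68.01; balance after payment €4,690.76.

€4,690.76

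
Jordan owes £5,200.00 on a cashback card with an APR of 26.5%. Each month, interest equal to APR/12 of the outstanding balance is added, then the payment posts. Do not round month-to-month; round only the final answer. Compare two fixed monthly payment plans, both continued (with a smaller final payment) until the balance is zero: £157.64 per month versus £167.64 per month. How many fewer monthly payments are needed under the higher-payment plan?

7 fewer payments

Monthly rate r = 26.5%/12 = 2.20833% = 0.0220833.
At £157.64/mo: n = ⌈−ln(1 − rB₀/P)/ln(1+r)⌉ = 60 payments (last £107.77); total interest = total paid − £5,200.00 = £4,208.53.
At £167.64/mo: 53 payments (last £148.64); total interest £3,665.92.
Payments saved = 60 − 53 = 7.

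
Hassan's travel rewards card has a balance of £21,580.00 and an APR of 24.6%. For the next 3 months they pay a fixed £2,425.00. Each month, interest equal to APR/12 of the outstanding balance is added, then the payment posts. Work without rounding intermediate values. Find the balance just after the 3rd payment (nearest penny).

£15,509.41

Monthly rate r = 24.6%/12 = 2.05% = 0.0205.
Each month: B ← B·(1+r) − £2,425.00.
Month 1: interest £442.39; balance after payment £19,597.39.
Month 2: interest £401.75; balance after payment £17,574.14.
Month 3: interest £360.27; balance after payment £15,509.41.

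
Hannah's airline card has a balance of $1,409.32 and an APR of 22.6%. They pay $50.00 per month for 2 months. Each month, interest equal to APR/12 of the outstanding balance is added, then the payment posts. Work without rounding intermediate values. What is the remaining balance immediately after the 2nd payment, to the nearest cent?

Monthly rate r = 22.6%/12 = 1.88333% = 0.0188333.
Each month: B ← B·(1+r) − $50.00.
Month 1: interest $26.54; balance after payment $1,385.86.
Month 2: interest $26.10; balance after payment $1,361.96.

$1,361.96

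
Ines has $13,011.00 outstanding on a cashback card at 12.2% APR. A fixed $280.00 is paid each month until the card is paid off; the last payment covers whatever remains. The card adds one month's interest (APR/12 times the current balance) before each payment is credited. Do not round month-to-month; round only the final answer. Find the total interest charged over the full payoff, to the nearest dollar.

Monthly rate r = 12.2%/12 = 1.01667% = 0.0101667.
Payoff takes n = ⌈−ln(1 − rB₀/P)/ln(1+r)⌉ = ⌈63.217⌉ = 64 payments; the last is $61.00.
Total paid = 63·$280.00 + $61.00 = $17,701.00.
Total interest = total paid − principal = $17,701.00 − $13,011.00 = $4,690.00.

$4,690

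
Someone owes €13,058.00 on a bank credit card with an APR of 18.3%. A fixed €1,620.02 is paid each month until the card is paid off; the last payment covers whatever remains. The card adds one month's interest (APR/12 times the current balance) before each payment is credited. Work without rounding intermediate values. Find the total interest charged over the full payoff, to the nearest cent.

€983.74

Monthly rate r = 18.3%/12 = 1.525% = 0.01525.
Payoff takes n = ⌈−ln(1 − rB₀/P)/ln(1+r)⌉ = ⌈8.666⌉ = 9 payments; the last is €1,081.58.
Total paid = 8·€1,620.02 + €1,081.58 = €14,041.74.
Total interest = total paid − principal = €14,041.74 − €13,058.00 = €983.74.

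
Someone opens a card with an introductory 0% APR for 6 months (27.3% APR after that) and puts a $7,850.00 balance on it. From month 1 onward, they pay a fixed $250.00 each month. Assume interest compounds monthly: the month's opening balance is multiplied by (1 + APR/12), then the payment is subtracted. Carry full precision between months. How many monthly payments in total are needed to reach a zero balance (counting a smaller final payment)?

45 payments

Promo months 1–6 at r₀ = 0%/12 = 0; months 7+ at r₁ = 27.3%/12 = 0.02275.
After month 6 (no interest yet): B = $7,850.00 − 6·$250.00 = $6,350.00.
Then at r₁ with $250.00/mo: n₂ = −ln(1 − r₁·B/P)/ln(1+r₁) ≈ 38.34 → 39 more payments.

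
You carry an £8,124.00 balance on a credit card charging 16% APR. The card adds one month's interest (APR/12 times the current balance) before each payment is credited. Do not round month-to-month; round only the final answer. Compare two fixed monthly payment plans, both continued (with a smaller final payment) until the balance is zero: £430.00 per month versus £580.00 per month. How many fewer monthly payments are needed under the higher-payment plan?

Monthly rate r = 16%/12 = 1.33333% = 0.0133333.
At £430.00/mo: n = ⌈−ln(1 − rB₀/P)/ln(1+r)⌉ = 22 payments (last £392.34); total interest = total paid − £8,124.00 = £1,298.34.
At £580.00/mo: 16 payments (last £353.37); total interest £929.37.
Payments saved = 22 − 16 = 6.

6 fewer payments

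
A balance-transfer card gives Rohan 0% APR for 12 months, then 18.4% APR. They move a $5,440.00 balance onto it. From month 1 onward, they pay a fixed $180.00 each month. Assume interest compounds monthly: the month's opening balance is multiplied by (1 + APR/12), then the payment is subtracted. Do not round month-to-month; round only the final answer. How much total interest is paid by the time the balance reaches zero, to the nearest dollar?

Promo months 1–12 at r₀ = 0%/12 = 0; months 13+ at r₁ = 18.4%/12 = 0.0153333.
After month 12 (no interest yet): B = $5,440.00 − 12·$180.00 = $3,280.00.
Then at r₁ with $180.00/mo: n₂ = −ln(1 − r₁·B/P)/ln(1+r₁) ≈ 21.53 → 22 more payments.
Total paid = 33·$180.00 + $96.45 = $6,036.45; interest = $6,036.45 − $5,440.00 = $596.45.

$596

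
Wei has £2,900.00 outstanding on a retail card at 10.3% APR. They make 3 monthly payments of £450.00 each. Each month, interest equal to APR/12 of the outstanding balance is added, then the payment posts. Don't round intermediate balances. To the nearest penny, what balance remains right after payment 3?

£1,613.70

Monthly rate r = 10.3%/12 = 0.858333% = 0.00858333.
Each month: B ← B·(1+r) − £450.00.
Month 1: interest £24.89; balance after payment £2,474.89.
Month 2: interest £21.24; balance after payment £2,046.13.
Month 3: interest £17.56; balance after payment £1,613.70.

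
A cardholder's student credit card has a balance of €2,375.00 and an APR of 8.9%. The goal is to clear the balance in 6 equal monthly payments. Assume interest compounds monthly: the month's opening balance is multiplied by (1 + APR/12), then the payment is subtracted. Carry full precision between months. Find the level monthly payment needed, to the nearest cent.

Monthly rate r = 8.9%/12 = 0.741667% = 0.00741667.
Level-payment amortization: P = B₀·r / (1 − (1+r)^(−n)) = 2375.00·0.00741667 / (1 − 1.00742^(−6)).
Denominator 1 − (1+r)^(−6) = 0.0433673247.
P = 17.6146 / 0.0433673247 ≈ 406.17.

€406.17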